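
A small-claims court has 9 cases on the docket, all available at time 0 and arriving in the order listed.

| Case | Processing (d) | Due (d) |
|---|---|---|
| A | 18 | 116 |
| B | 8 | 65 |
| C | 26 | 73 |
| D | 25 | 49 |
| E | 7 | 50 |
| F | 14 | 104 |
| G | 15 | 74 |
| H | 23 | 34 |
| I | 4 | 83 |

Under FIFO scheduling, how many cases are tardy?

5

FIFO (arrival order): A B C D E F G H I.
A: 0→18, due 116, tardiness 0
B: 18→26, due 65, tardiness 0
C: 26→52, due 73, tardiness 0
D: 52→77, due 49, tardiness 28
E: 77→84, due 50, tardiness 34
F: 84→98, due 104, tardiness 0
G: 98→113, due 74, tardiness 39
H: 113→136, due 34, tardiness 102
I: 136→140, due 83, tardiness 57
Late cases: 5.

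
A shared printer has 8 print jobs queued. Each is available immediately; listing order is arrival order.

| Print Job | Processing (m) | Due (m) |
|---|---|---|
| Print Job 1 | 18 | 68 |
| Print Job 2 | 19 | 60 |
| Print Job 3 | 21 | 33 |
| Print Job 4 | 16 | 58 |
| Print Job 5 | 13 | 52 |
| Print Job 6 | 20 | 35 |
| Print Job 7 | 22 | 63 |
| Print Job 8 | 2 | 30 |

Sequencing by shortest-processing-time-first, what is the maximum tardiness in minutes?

SPT (increasing processing time): Print Job 8 Print Job 5 Print Job 4 Print Job 1 Print Job 2 Print Job 6 Print Job 3 Print Job 7.
Print Job 8: 0→2, due 30, tardiness 0
Print Job 5: 2→15, due 52, tardiness 0
Print Job 4: 15→31, due 58, tardiness 0
Print Job 1: 31→49, due 68, tardiness 0
Print Job 2: 49→68, due 60, tardiness 8
Print Job 6: 68→88, due 35, tardiness 53
Print Job 3: 88→109, due 33, tardiness 76
Print Job 7: 109→131, due 63, tardiness 68
Maximum = 76.

76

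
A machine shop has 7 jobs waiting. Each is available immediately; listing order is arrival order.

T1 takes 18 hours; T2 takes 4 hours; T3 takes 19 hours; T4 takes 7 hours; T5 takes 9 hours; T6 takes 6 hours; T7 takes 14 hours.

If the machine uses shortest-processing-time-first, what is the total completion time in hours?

232

SPT (increasing processing time): T2 T6 T4 T5 T7 T1 T3.
T2: 0→4
T6: 4→10
T4: 10→17
T5: 17→26
T7: 26→40
T1: 40→58
T3: 58→77
Sum = 4+10+17+26+40+58+77 = 232.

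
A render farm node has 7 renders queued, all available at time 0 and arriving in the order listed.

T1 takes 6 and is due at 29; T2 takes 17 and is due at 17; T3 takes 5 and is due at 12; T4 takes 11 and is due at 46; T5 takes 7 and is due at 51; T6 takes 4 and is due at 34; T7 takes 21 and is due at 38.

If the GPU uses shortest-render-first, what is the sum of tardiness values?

SPT (increasing processing time): T6 T3 T1 T5 T4 T2 T7.
T6: 0→4, due 34, tardiness 0
T3: 4→9, due 12, tardiness 0
T1: 9→15, due 29, tardiness 0
T5: 15→22, due 51, tardiness 0
T4: 22→33, due 46, tardiness 0
T2: 33→50, due 17, tardiness 33
T7: 50→71, due 38, tardiness 33
Sum = 0+0+0+0+0+33+33 = 66.

66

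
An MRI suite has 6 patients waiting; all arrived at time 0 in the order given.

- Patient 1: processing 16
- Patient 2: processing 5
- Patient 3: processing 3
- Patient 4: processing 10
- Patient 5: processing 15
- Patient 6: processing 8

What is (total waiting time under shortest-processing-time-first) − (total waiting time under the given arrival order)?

SPT (increasing processing time): Patient 3 Patient 2 Patient 6 Patient 4 Patient 5 Patient 1.
Patient 3: waits 0, runs 0→3
Patient 2: waits 3, runs 3→8
Patient 6: waits 8, runs 8→16
Patient 4: waits 16, runs 16→26
Patient 5: waits 26, runs 26→41
Patient 1: waits 41, runs 41→57
Sum = 0+3+8+16+26+41 = 94.
FIFO (arrival order): Patient 1 Patient 2 Patient 3 Patient 4 Patient 5 Patient 6.
Patient 1: waits 0, runs 0→16
Patient 2: waits 16, runs 16→21
Patient 3: waits 21, runs 21→24
Patient 4: waits 24, runs 24→34
Patient 5: waits 34, runs 34→49
Patient 6: waits 49, runs 49→57
Sum = 0+16+21+24+34+49 = 144.
Difference = 94 − 144 = -50.

-50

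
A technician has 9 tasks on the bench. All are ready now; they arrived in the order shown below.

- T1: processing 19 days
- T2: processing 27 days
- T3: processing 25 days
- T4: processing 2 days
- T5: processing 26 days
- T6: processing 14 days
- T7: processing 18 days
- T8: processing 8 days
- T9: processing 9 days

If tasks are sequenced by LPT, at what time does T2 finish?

LPT (decreasing processing time): T2 T5 T3 T1 T7 T6 T9 T8 T4.
T2: 0→27

27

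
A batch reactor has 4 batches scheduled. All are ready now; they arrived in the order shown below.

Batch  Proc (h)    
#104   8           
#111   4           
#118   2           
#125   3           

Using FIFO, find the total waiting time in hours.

FIFO (arrival order): #104 #111 #118 #125.
#104: waits 0, runs 0→8
#111: waits 8, runs 8→12
#118: waits 12, runs 12→14
#125: waits 14, runs 14→17
Sum = 0+8+12+14 = 34.

34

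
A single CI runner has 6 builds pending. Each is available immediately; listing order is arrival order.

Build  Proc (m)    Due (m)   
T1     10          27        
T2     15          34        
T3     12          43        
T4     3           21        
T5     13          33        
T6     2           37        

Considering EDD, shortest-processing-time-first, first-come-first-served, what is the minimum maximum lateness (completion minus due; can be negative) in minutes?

EDD (increasing due date): T4 T1 T5 T2 T6 T3.
T4: 0→3, due 21, lateness -18
T1: 3→13, due 27, lateness -14
T5: 13→26, due 33, lateness -7
T2: 26→41, due 34, lateness 7
T6: 41→43, due 37, lateness 6
T3: 43→55, due 43, lateness 12
Maximum = 12.
SPT (increasing processing time): T6 T4 T1 T3 T5 T2.
T6: 0→2, due 37, lateness -35
T4: 2→5, due 21, lateness -16
T1: 5→15, due 27, lateness -12
T3: 15→27, due 43, lateness -16
T5: 27→40, due 33, lateness 7
T2: 40→55, due 34, lateness 21
Maximum = 21.
FIFO (arrival order): T1 T2 T3 T4 T5 T6.
T1: 0→10, due 27, lateness -17
T2: 10→25, due 34, lateness -9
T3: 25→37, due 43, lateness -6
T4: 37→40, due 21, lateness 19
T5: 40→53, due 33, lateness 20
T6: 53→55, due 37, lateness 18
Maximum = 20.
EDD 12, SPT 21, FIFO 20 → minimum 12.

12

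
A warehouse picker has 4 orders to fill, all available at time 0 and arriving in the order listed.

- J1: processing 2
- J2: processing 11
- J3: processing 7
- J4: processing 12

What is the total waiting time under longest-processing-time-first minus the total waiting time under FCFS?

LPT (decreasing processing time): J4 J2 J3 J1.
J4: waits 0, runs 0→12
J2: waits 12, runs 12→23
J3: waits 23, runs 23→30
J1: waits 30, runs 30→32
Sum = 0+12+23+30 = 65.
FIFO (arrival order): J1 J2 J3 J4.
J1: waits 0, runs 0→2
J2: waits 2, runs 2→13
J3: waits 13, runs 13→20
J4: waits 20, runs 20→32
Sum = 0+2+13+20 = 35.
Difference = 65 − 35 = 30.

30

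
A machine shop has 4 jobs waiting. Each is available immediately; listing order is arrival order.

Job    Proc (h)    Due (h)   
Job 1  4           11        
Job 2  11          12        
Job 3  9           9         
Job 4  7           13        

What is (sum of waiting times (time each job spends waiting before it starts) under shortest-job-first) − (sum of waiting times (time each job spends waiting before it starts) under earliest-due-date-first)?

SPT (increasing processing time): Job 1 Job 4 Job 3 Job 2.
Job 1: waits 0, runs 0→4
Job 4: waits 4, runs 4→11
Job 3: waits 11, runs 11→20
Job 2: waits 20, runs 20→31
Sum = 0+4+11+20 = 35.
EDD (increasing due date): Job 3 Job 1 Job 2 Job 4.
Job 3: waits 0, runs 0→9
Job 1: waits 9, runs 9→13
Job 2: waits 13, runs 13→24
Job 4: waits 24, runs 24→31
Sum = 0+9+13+24 = 46.
Difference = 35 − 46 = -11.

-11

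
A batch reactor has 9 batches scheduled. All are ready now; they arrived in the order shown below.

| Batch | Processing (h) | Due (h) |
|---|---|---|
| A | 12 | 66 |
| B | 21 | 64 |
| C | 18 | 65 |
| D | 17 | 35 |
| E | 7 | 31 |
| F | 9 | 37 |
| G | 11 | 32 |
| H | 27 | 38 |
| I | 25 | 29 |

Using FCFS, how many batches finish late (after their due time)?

6

FIFO (arrival order): A B C D E F G H I.
A: 0→12, due 66, tardiness 0
B: 12→33, due 64, tardiness 0
C: 33→51, due 65, tardiness 0
D: 51→68, due 35, tardiness 33
E: 68→75, due 31, tardiness 44
F: 75→84, due 37, tardiness 47
G: 84→95, due 32, tardiness 63
H: 95→122, due 38, tardiness 84
I: 122→147, due 29, tardiness 118
Late batches: 6.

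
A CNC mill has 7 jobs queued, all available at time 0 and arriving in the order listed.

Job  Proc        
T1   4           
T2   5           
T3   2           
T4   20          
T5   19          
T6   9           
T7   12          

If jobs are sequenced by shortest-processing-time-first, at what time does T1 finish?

6

SPT (increasing processing time): T3 T1 T2 T6 T7 T5 T4.
T3: 0→2
T1: 2→6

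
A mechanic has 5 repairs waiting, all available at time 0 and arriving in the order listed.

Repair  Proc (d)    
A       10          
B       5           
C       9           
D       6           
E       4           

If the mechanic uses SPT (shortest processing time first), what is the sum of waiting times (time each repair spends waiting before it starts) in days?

52

SPT (increasing processing time): E B D C A.
E: waits 0, runs 0→4
B: waits 4, runs 4→9
D: waits 9, runs 9→15
C: waits 15, runs 15→24
A: waits 24, runs 24→34
Sum = 0+4+9+15+24 = 52.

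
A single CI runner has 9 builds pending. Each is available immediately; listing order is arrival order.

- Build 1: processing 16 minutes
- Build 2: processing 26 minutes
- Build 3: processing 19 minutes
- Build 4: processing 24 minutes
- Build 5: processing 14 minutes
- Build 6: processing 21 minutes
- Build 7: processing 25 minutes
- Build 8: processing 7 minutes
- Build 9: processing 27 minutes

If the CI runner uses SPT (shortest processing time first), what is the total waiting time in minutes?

577

SPT (increasing processing time): Build 8 Build 5 Build 1 Build 3 Build 6 Build 4 Build 7 Build 2 Build 9.
Build 8: waits 0, runs 0→7
Build 5: waits 7, runs 7→21
Build 1: waits 21, runs 21→37
Build 3: waits 37, runs 37→56
Build 6: waits 56, runs 56→77
Build 4: waits 77, runs 77→101
Build 7: waits 101, runs 101→126
Build 2: waits 126, runs 126→152
Build 9: waits 152, runs 152→179
Sum = 0+7+21+37+56+77+101+126+152 = 577.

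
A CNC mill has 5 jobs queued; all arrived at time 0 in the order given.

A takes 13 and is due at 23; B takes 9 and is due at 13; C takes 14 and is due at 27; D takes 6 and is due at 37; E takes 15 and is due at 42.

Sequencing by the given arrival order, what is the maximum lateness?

15

FIFO (arrival order): A B C D E.
A: 0→13, due 23, lateness -10
B: 13→22, due 13, lateness 9
C: 22→36, due 27, lateness 9
D: 36→42, due 37, lateness 5
E: 42→57, due 42, lateness 15
Maximum = 15.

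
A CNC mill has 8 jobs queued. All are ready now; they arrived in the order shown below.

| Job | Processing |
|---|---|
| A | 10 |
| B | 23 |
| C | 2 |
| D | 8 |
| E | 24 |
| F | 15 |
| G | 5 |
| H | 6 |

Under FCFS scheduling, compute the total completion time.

450

FIFO (arrival order): A B C D E F G H.
A: 0→10
B: 10→33
C: 33→35
D: 35→43
E: 43→67
F: 67→82
G: 82→87
H: 87→93
Sum = 10+33+35+43+67+82+87+93 = 450.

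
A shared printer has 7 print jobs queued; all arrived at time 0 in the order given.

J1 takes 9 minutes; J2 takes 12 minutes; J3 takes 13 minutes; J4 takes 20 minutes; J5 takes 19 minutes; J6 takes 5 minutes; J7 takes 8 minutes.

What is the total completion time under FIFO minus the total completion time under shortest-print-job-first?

82

FIFO (arrival order): J1 J2 J3 J4 J5 J6 J7.
J1: 0→9
J2: 9→21
J3: 21→34
J4: 34→54
J5: 54→73
J6: 73→78
J7: 78→86
Sum = 9+21+34+54+73+78+86 = 355.
SPT (increasing processing time): J6 J7 J1 J2 J3 J5 J4.
J6: 0→5
J7: 5→13
J1: 13→22
J2: 22→34
J3: 34→47
J5: 47→66
J4: 66→86
Sum = 5+13+22+34+47+66+86 = 273.
Difference = 355 − 273 = 82.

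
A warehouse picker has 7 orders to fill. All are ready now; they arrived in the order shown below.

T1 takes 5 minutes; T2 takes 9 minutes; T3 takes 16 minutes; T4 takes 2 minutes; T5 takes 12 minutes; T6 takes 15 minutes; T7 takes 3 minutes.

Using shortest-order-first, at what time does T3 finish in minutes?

62

SPT (increasing processing time): T4 T7 T1 T2 T5 T6 T3.
T4: 0→2
T7: 2→5
T1: 5→10
T2: 10→19
T5: 19→31
T6: 31→46
T3: 46→62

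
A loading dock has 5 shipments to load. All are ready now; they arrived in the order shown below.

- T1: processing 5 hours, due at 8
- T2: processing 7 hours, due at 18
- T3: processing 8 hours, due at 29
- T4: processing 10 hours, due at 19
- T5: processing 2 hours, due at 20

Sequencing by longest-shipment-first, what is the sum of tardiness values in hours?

LPT (decreasing processing time): T4 T3 T2 T1 T5.
T4: 0→10, due 19, tardiness 0
T3: 10→18, due 29, tardiness 0
T2: 18→25, due 18, tardiness 7
T1: 25→30, due 8, tardiness 22
T5: 30→32, due 20, tardiness 12
Sum = 0+0+7+22+12 = 41.

41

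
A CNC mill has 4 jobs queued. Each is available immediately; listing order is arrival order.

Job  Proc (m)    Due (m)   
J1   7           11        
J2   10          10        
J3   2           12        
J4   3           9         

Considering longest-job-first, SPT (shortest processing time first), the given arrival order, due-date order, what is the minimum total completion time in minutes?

41

LPT (decreasing processing time): J2 J1 J4 J3.
J2: 0→10
J1: 10→17
J4: 17→20
J3: 20→22
Sum = 10+17+20+22 = 69.
SPT (increasing processing time): J3 J4 J1 J2.
J3: 0→2
J4: 2→5
J1: 5→12
J2: 12→22
Sum = 2+5+12+22 = 41.
FIFO (arrival order): J1 J2 J3 J4.
J1: 0→7
J2: 7→17
J3: 17→19
J4: 19→22
Sum = 7+17+19+22 = 65.
EDD (increasing due date): J4 J2 J1 J3.
J4: 0→3
J2: 3→13
J1: 13→20
J3: 20→22
Sum = 3+13+20+22 = 58.
LPT 69, SPT 41, FIFO 65, EDD 58 → minimum 41.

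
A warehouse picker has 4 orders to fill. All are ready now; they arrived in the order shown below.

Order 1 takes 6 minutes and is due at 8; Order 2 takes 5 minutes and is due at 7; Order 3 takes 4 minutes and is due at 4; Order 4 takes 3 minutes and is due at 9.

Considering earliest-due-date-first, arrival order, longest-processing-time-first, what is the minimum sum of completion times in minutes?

EDD (increasing due date): Order 3 Order 2 Order 1 Order 4.
Order 3: 0→4
Order 2: 4→9
Order 1: 9→15
Order 4: 15→18
Sum = 4+9+15+18 = 46.
FIFO (arrival order): Order 1 Order 2 Order 3 Order 4.
Order 1: 0→6
Order 2: 6→11
Order 3: 11→15
Order 4: 15→18
Sum = 6+11+15+18 = 50.
LPT (decreasing processing time): Order 1 Order 2 Order 3 Order 4.
Order 1: 0→6
Order 2: 6→11
Order 3: 11→15
Order 4: 15→18
Sum = 6+11+15+18 = 50.
EDD 46, FIFO 50, LPT 50 → minimum 46.

46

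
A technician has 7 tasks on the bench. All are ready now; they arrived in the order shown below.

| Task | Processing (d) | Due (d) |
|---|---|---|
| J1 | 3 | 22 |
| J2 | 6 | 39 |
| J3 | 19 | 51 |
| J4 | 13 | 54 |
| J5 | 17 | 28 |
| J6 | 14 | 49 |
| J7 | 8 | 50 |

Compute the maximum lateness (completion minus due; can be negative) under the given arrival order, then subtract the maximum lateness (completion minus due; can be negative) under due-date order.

FIFO (arrival order): J1 J2 J3 J4 J5 J6 J7.
J1: 0→3, due 22, lateness -19
J2: 3→9, due 39, lateness -30
J3: 9→28, due 51, lateness -23
J4: 28→41, due 54, lateness -13
J5: 41→58, due 28, lateness 30
J6: 58→72, due 49, lateness 23
J7: 72→80, due 50, lateness 30
Maximum = 30.
EDD (increasing due date): J1 J5 J2 J6 J7 J3 J4.
J1: 0→3, due 22, lateness -19
J5: 3→20, due 28, lateness -8
J2: 20→26, due 39, lateness -13
J6: 26→40, due 49, lateness -9
J7: 40→48, due 50, lateness -2
J3: 48→67, due 51, lateness 16
J4: 67→80, due 54, lateness 26
Maximum = 26.
Difference = 30 − 26 = 4.

4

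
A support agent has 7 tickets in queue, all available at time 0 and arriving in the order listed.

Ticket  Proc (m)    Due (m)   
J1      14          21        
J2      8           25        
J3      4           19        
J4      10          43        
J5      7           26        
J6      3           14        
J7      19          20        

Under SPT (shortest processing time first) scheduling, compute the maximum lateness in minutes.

45

SPT (increasing processing time): J6 J3 J5 J2 J4 J1 J7.
J6: 0→3, due 14, lateness -11
J3: 3→7, due 19, lateness -12
J5: 7→14, due 26, lateness -12
J2: 14→22, due 25, lateness -3
J4: 22→32, due 43, lateness -11
J1: 32→46, due 21, lateness 25
J7: 46→65, due 20, lateness 45
Maximum = 45.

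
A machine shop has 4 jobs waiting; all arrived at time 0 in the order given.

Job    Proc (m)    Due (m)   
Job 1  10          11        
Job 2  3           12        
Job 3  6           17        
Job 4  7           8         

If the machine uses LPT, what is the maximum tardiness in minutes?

LPT (decreasing processing time): Job 1 Job 4 Job 3 Job 2.
Job 1: 0→10, due 11, tardiness 0
Job 4: 10→17, due 8, tardiness 9
Job 3: 17→23, due 17, tardiness 6
Job 2: 23→26, due 12, tardiness 14
Maximum = 14.

14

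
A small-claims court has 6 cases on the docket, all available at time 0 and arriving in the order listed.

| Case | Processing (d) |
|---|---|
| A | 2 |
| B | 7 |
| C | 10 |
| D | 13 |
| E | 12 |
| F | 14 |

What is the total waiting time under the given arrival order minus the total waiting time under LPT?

FIFO (arrival order): A B C D E F.
A: waits 0, runs 0→2
B: waits 2, runs 2→9
C: waits 9, runs 9→19
D: waits 19, runs 19→32
E: waits 32, runs 32→44
F: waits 44, runs 44→58
Sum = 0+2+9+19+32+44 = 106.
LPT (decreasing processing time): F D E C B A.
F: waits 0, runs 0→14
D: waits 14, runs 14→27
E: waits 27, runs 27→39
C: waits 39, runs 39→49
B: waits 49, runs 49→56
A: waits 56, runs 56→58
Sum = 0+14+27+39+49+56 = 185.
Difference = 106 − 185 = -79.

-79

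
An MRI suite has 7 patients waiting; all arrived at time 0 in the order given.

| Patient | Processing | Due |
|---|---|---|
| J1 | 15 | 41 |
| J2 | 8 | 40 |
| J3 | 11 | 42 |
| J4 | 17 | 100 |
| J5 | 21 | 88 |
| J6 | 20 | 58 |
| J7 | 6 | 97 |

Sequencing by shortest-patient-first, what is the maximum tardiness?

SPT (increasing processing time): J7 J2 J3 J1 J4 J6 J5.
J7: 0→6, due 97, tardiness 0
J2: 6→14, due 40, tardiness 0
J3: 14→25, due 42, tardiness 0
J1: 25→40, due 41, tardiness 0
J4: 40→57, due 100, tardiness 0
J6: 57→77, due 58, tardiness 19
J5: 77→98, due 88, tardiness 10
Maximum = 19.

19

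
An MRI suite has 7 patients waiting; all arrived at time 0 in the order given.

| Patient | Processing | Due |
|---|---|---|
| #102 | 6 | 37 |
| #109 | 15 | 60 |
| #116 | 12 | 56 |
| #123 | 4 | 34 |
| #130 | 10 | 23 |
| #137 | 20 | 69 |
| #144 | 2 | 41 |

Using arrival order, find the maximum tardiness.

28

FIFO (arrival order): #102 #109 #116 #123 #130 #137 #144.
#102: 0→6, due 37, tardiness 0
#109: 6→21, due 60, tardiness 0
#116: 21→33, due 56, tardiness 0
#123: 33→37, due 34, tardiness 3
#130: 37→47, due 23, tardiness 24
#137: 47→67, due 69, tardiness 0
#144: 67→69, due 41, tardiness 28
Maximum = 28.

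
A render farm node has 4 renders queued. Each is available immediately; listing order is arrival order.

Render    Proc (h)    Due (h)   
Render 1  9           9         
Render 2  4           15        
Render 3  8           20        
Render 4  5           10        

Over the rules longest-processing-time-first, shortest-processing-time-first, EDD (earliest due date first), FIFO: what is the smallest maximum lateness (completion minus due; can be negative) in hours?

LPT (decreasing processing time): Render 1 Render 3 Render 4 Render 2.
Render 1: 0→9, due 9, lateness 0
Render 3: 9→17, due 20, lateness -3
Render 4: 17→22, due 10, lateness 12
Render 2: 22→26, due 15, lateness 11
Maximum = 12.
SPT (increasing processing time): Render 2 Render 4 Render 3 Render 1.
Render 2: 0→4, due 15, lateness -11
Render 4: 4→9, due 10, lateness -1
Render 3: 9→17, due 20, lateness -3
Render 1: 17→26, due 9, lateness 17
Maximum = 17.
EDD (increasing due date): Render 1 Render 4 Render 2 Render 3.
Render 1: 0→9, due 9, lateness 0
Render 4: 9→14, due 10, lateness 4
Render 2: 14→18, due 15, lateness 3
Render 3: 18→26, due 20, lateness 6
Maximum = 6.
FIFO (arrival order): Render 1 Render 2 Render 3 Render 4.
Render 1: 0→9, due 9, lateness 0
Render 2: 9→13, due 15, lateness -2
Render 3: 13→21, due 20, lateness 1
Render 4: 21→26, due 10, lateness 16
Maximum = 16.
LPT 12, SPT 17, EDD 6, FIFO 16 → minimum 6.

6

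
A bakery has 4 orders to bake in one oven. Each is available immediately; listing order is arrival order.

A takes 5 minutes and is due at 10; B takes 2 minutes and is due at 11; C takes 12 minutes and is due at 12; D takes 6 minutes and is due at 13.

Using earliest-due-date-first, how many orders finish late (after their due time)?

2

EDD (increasing due date): A B C D.
A: 0→5, due 10, tardiness 0
B: 5→7, due 11, tardiness 0
C: 7→19, due 12, tardiness 7
D: 19→25, due 13, tardiness 12
Late orders: 2.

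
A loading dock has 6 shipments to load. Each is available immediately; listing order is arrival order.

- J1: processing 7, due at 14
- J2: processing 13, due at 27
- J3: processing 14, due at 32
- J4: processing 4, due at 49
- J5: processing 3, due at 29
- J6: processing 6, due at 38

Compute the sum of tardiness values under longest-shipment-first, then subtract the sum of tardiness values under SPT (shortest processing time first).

LPT (decreasing processing time): J3 J2 J1 J6 J4 J5.
J3: 0→14, due 32, tardiness 0
J2: 14→27, due 27, tardiness 0
J1: 27→34, due 14, tardiness 20
J6: 34→40, due 38, tardiness 2
J4: 40→44, due 49, tardiness 0
J5: 44→47, due 29, tardiness 18
Sum = 0+0+20+2+0+18 = 40.
SPT (increasing processing time): J5 J4 J6 J1 J2 J3.
J5: 0→3, due 29, tardiness 0
J4: 3→7, due 49, tardiness 0
J6: 7→13, due 38, tardiness 0
J1: 13→20, due 14, tardiness 6
J2: 20→33, due 27, tardiness 6
J3: 33→47, due 32, tardiness 15
Sum = 0+0+0+6+6+15 = 27.
Difference = 40 − 27 = 13.

13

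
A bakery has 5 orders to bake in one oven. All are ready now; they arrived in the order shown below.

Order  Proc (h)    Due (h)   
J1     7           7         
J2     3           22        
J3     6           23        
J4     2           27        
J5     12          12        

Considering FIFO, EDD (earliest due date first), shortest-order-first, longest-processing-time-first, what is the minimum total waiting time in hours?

FIFO (arrival order): J1 J2 J3 J4 J5.
J1: waits 0, runs 0→7
J2: waits 7, runs 7→10
J3: waits 10, runs 10→16
J4: waits 16, runs 16→18
J5: waits 18, runs 18→30
Sum = 0+7+10+16+18 = 51.
EDD (increasing due date): J1 J5 J2 J3 J4.
J1: waits 0, runs 0→7
J5: waits 7, runs 7→19
J2: waits 19, runs 19→22
J3: waits 22, runs 22→28
J4: waits 28, runs 28→30
Sum = 0+7+19+22+28 = 76.
SPT (increasing processing time): J4 J2 J3 J1 J5.
J4: waits 0, runs 0→2
J2: waits 2, runs 2→5
J3: waits 5, runs 5→11
J1: waits 11, runs 11→18
J5: waits 18, runs 18→30
Sum = 0+2+5+11+18 = 36.
LPT (decreasing processing time): J5 J1 J3 J2 J4.
J5: waits 0, runs 0→12
J1: waits 12, runs 12→19
J3: waits 19, runs 19→25
J2: waits 25, runs 25→28
J4: waits 28, runs 28→30
Sum = 0+12+19+25+28 = 84.
FIFO 51, EDD 76, SPT 36, LPT 84 → minimum 36.

36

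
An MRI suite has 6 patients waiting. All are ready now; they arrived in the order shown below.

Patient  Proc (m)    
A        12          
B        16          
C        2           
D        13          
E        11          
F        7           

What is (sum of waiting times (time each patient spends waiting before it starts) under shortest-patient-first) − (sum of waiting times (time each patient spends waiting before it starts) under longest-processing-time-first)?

SPT (increasing processing time): C F E A D B.
C: waits 0, runs 0→2
F: waits 2, runs 2→9
E: waits 9, runs 9→20
A: waits 20, runs 20→32
D: waits 32, runs 32→45
B: waits 45, runs 45→61
Sum = 0+2+9+20+32+45 = 108.
LPT (decreasing processing time): B D A E F C.
B: waits 0, runs 0→16
D: waits 16, runs 16→29
A: waits 29, runs 29→41
E: waits 41, runs 41→52
F: waits 52, runs 52→59
C: waits 59, runs 59→61
Sum = 0+16+29+41+52+59 = 197.
Difference = 108 − 197 = -89.

-89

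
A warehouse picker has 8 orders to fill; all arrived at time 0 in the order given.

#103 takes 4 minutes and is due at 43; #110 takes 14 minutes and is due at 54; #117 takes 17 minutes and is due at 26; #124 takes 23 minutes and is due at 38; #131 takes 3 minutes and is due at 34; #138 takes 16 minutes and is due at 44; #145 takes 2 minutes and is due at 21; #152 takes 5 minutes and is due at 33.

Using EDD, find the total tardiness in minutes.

79

EDD (increasing due date): #145 #117 #152 #131 #124 #103 #138 #110.
#145: 0→2, due 21, tardiness 0
#117: 2→19, due 26, tardiness 0
#152: 19→24, due 33, tardiness 0
#131: 24→27, due 34, tardiness 0
#124: 27→50, due 38, tardiness 12
#103: 50→54, due 43, tardiness 11
#138: 54→70, due 44, tardiness 26
#110: 70→84, due 54, tardiness 30
Sum = 0+0+0+0+12+11+26+30 = 79.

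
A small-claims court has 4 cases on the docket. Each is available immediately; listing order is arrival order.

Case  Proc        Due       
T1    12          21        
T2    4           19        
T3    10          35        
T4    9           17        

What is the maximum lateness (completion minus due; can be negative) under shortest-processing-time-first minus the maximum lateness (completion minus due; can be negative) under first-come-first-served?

-4

SPT (increasing processing time): T2 T4 T3 T1.
T2: 0→4, due 19, lateness -15
T4: 4→13, due 17, lateness -4
T3: 13→23, due 35, lateness -12
T1: 23→35, due 21, lateness 14
Maximum = 14.
FIFO (arrival order): T1 T2 T3 T4.
T1: 0→12, due 21, lateness -9
T2: 12→16, due 19, lateness -3
T3: 16→26, due 35, lateness -9
T4: 26→35, due 17, lateness 18
Maximum = 18.
Difference = 14 − 18 = -4.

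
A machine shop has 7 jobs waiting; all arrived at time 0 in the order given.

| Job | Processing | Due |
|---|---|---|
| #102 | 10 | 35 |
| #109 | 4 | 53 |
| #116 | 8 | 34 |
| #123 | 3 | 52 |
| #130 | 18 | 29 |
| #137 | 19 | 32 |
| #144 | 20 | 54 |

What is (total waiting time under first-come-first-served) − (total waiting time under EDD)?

FIFO (arrival order): #102 #109 #116 #123 #130 #137 #144.
#102: waits 0, runs 0→10
#109: waits 10, runs 10→14
#116: waits 14, runs 14→22
#123: waits 22, runs 22→25
#130: waits 25, runs 25→43
#137: waits 43, runs 43→62
#144: waits 62, runs 62→82
Sum = 0+10+14+22+25+43+62 = 176.
EDD (increasing due date): #130 #137 #116 #102 #123 #109 #144.
#130: waits 0, runs 0→18
#137: waits 18, runs 18→37
#116: waits 37, runs 37→45
#102: waits 45, runs 45→55
#123: waits 55, runs 55→58
#109: waits 58, runs 58→62
#144: waits 62, runs 62→82
Sum = 0+18+37+45+55+58+62 = 275.
Difference = 176 − 275 = -99.

-99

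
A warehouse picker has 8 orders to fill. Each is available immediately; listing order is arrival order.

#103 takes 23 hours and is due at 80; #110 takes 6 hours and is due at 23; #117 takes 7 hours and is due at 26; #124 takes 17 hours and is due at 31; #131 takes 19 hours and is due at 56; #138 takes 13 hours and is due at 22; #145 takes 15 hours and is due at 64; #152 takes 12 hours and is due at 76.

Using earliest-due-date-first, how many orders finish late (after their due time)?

EDD (increasing due date): #138 #110 #117 #124 #131 #145 #152 #103.
#138: 0→13, due 22, tardiness 0
#110: 13→19, due 23, tardiness 0
#117: 19→26, due 26, tardiness 0
#124: 26→43, due 31, tardiness 12
#131: 43→62, due 56, tardiness 6
#145: 62→77, due 64, tardiness 13
#152: 77→89, due 76, tardiness 13
#103: 89→112, due 80, tardiness 32
Late orders: 5.

5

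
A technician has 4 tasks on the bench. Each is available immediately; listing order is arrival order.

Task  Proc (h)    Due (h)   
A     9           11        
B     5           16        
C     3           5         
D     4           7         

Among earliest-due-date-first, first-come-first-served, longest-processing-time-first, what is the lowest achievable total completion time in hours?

47

EDD (increasing due date): C D A B.
C: 0→3
D: 3→7
A: 7→16
B: 16→21
Sum = 3+7+16+21 = 47.
FIFO (arrival order): A B C D.
A: 0→9
B: 9→14
C: 14→17
D: 17→21
Sum = 9+14+17+21 = 61.
LPT (decreasing processing time): A B D C.
A: 0→9
B: 9→14
D: 14→18
C: 18→21
Sum = 9+14+18+21 = 62.
EDD 47, FIFO 61, LPT 62 → minimum 47.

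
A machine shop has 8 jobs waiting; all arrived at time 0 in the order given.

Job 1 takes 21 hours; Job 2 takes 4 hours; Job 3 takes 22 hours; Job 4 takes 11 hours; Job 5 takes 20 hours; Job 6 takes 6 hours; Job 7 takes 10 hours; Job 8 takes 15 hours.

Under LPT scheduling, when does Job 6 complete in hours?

LPT (decreasing processing time): Job 3 Job 1 Job 5 Job 8 Job 4 Job 7 Job 6 Job 2.
Job 3: 0→22
Job 1: 22→43
Job 5: 43→63
Job 8: 63→78
Job 4: 78→89
Job 7: 89→99
Job 6: 99→105

105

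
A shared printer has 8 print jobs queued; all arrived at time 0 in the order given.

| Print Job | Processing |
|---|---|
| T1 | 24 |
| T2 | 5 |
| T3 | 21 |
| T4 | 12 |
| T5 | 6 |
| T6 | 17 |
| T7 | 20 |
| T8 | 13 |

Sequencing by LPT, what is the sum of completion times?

LPT (decreasing processing time): T1 T3 T7 T6 T8 T4 T5 T2.
T1: 0→24
T3: 24→45
T7: 45→65
T6: 65→82
T8: 82→95
T4: 95→107
T5: 107→113
T2: 113→118
Sum = 24+45+65+82+95+107+113+118 = 649.

649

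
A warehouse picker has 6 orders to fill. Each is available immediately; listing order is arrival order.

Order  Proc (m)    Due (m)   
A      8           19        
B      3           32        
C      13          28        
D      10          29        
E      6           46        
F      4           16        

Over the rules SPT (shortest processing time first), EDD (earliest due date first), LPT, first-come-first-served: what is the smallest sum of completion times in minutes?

119

SPT (increasing processing time): B F E A D C.
B: 0→3
F: 3→7
E: 7→13
A: 13→21
D: 21→31
C: 31→44
Sum = 3+7+13+21+31+44 = 119.
EDD (increasing due date): F A C D B E.
F: 0→4
A: 4→12
C: 12→25
D: 25→35
B: 35→38
E: 38→44
Sum = 4+12+25+35+38+44 = 158.
LPT (decreasing processing time): C D A E F B.
C: 0→13
D: 13→23
A: 23→31
E: 31→37
F: 37→41
B: 41→44
Sum = 13+23+31+37+41+44 = 189.
FIFO (arrival order): A B C D E F.
A: 0→8
B: 8→11
C: 11→24
D: 24→34
E: 34→40
F: 40→44
Sum = 8+11+24+34+40+44 = 161.
SPT 119, EDD 158, LPT 189, FIFO 161 → minimum 119.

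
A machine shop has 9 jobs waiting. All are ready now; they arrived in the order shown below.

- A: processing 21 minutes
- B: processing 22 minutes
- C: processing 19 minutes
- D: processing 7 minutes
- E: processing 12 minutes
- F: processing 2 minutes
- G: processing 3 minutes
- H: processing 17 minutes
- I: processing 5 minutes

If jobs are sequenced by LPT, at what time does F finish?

108

LPT (decreasing processing time): B A C H E D I G F.
B: 0→22
A: 22→43
C: 43→62
H: 62→79
E: 79→91
D: 91→98
I: 98→103
G: 103→106
F: 106→108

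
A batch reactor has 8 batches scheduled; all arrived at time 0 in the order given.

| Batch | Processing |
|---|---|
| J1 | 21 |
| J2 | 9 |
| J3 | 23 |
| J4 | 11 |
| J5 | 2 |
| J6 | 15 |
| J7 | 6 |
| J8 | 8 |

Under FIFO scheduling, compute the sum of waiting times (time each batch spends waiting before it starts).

402

FIFO (arrival order): J1 J2 J3 J4 J5 J6 J7 J8.
J1: waits 0, runs 0→21
J2: waits 21, runs 21→30
J3: waits 30, runs 30→53
J4: waits 53, runs 53→64
J5: waits 64, runs 64→66
J6: waits 66, runs 66→81
J7: waits 81, runs 81→87
J8: waits 87, runs 87→95
Sum = 0+21+30+53+64+66+81+87 = 402.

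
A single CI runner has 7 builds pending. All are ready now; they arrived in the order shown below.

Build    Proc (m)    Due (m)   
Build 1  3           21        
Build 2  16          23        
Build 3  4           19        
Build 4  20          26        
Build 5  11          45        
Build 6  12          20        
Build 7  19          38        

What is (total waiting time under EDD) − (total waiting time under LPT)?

-138

EDD (increasing due date): Build 3 Build 6 Build 1 Build 2 Build 4 Build 7 Build 5.
Build 3: waits 0, runs 0→4
Build 6: waits 4, runs 4→16
Build 1: waits 16, runs 16→19
Build 2: waits 19, runs 19→35
Build 4: waits 35, runs 35→55
Build 7: waits 55, runs 55→74
Build 5: waits 74, runs 74→85
Sum = 0+4+16+19+35+55+74 = 203.
LPT (decreasing processing time): Build 4 Build 7 Build 2 Build 6 Build 5 Build 3 Build 1.
Build 4: waits 0, runs 0→20
Build 7: waits 20, runs 20→39
Build 2: waits 39, runs 39→55
Build 6: waits 55, runs 55→67
Build 5: waits 67, runs 67→78
Build 3: waits 78, runs 78→82
Build 1: waits 82, runs 82→85
Sum = 0+20+39+55+67+78+82 = 341.
Difference = 203 − 341 = -138.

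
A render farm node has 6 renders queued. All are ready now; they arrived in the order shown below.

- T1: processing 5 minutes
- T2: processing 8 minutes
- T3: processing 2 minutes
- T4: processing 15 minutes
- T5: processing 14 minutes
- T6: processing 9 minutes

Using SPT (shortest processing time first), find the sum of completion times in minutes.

SPT (increasing processing time): T3 T1 T2 T6 T5 T4.
T3: 0→2
T1: 2→7
T2: 7→15
T6: 15→24
T5: 24→38
T4: 38→53
Sum = 2+7+15+24+38+53 = 139.

139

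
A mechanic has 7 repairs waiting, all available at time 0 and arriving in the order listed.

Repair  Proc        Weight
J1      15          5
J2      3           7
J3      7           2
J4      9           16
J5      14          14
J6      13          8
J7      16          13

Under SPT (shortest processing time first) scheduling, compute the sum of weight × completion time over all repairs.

2551

SPT (increasing processing time): J2 J3 J4 J6 J5 J1 J7.
J2: finishes 3, weight 7, w·C = 21
J3: finishes 10, weight 2, w·C = 20
J4: finishes 19, weight 16, w·C = 304
J6: finishes 32, weight 8, w·C = 256
J5: finishes 46, weight 14, w·C = 644
J1: finishes 61, weight 5, w·C = 305
J7: finishes 77, weight 13, w·C = 1001
Sum = 21+20+304+256+644+305+1001 = 2551.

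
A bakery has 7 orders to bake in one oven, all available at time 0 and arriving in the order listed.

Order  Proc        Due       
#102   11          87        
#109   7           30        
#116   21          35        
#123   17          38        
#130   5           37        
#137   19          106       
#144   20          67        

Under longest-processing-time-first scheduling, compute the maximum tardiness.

LPT (decreasing processing time): #116 #144 #137 #123 #102 #109 #130.
#116: 0→21, due 35, tardiness 0
#144: 21→41, due 67, tardiness 0
#137: 41→60, due 106, tardiness 0
#123: 60→77, due 38, tardiness 39
#102: 77→88, due 87, tardiness 1
#109: 88→95, due 30, tardiness 65
#130: 95→100, due 37, tardiness 63
Maximum = 65.

65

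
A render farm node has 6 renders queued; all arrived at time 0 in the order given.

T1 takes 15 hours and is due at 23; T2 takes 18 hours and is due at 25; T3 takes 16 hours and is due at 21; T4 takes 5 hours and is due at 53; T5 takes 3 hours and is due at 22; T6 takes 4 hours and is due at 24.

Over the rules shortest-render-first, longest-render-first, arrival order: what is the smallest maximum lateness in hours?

SPT (increasing processing time): T5 T6 T4 T1 T3 T2.
T5: 0→3, due 22, lateness -19
T6: 3→7, due 24, lateness -17
T4: 7→12, due 53, lateness -41
T1: 12→27, due 23, lateness 4
T3: 27→43, due 21, lateness 22
T2: 43→61, due 25, lateness 36
Maximum = 36.
LPT (decreasing processing time): T2 T3 T1 T4 T6 T5.
T2: 0→18, due 25, lateness -7
T3: 18→34, due 21, lateness 13
T1: 34→49, due 23, lateness 26
T4: 49→54, due 53, lateness 1
T6: 54→58, due 24, lateness 34
T5: 58→61, due 22, lateness 39
Maximum = 39.
FIFO (arrival order): T1 T2 T3 T4 T5 T6.
T1: 0→15, due 23, lateness -8
T2: 15→33, due 25, lateness 8
T3: 33→49, due 21, lateness 28
T4: 49→54, due 53, lateness 1
T5: 54→57, due 22, lateness 35
T6: 57→61, due 24, lateness 37
Maximum = 37.
SPT 36, LPT 39, FIFO 37 → minimum 36.

36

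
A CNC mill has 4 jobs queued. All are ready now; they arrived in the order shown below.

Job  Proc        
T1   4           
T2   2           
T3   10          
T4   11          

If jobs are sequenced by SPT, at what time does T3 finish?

16

SPT (increasing processing time): T2 T1 T3 T4.
T2: 0→2
T1: 2→6
T3: 6→16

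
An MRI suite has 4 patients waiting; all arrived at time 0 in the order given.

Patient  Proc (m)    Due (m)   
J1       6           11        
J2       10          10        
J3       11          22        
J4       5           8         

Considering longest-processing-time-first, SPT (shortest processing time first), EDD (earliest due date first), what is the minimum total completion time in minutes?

LPT (decreasing processing time): J3 J2 J1 J4.
J3: 0→11
J2: 11→21
J1: 21→27
J4: 27→32
Sum = 11+21+27+32 = 91.
SPT (increasing processing time): J4 J1 J2 J3.
J4: 0→5
J1: 5→11
J2: 11→21
J3: 21→32
Sum = 5+11+21+32 = 69.
EDD (increasing due date): J4 J2 J1 J3.
J4: 0→5
J2: 5→15
J1: 15→21
J3: 21→32
Sum = 5+15+21+32 = 73.
LPT 91, SPT 69, EDD 73 → minimum 69.

69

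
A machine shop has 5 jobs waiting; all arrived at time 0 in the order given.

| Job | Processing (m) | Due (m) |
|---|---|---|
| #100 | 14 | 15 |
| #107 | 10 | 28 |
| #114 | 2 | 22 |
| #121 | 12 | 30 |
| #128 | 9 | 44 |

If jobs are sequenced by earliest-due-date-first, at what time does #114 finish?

16

EDD (increasing due date): #100 #114 #107 #121 #128.
#100: 0→14
#114: 14→16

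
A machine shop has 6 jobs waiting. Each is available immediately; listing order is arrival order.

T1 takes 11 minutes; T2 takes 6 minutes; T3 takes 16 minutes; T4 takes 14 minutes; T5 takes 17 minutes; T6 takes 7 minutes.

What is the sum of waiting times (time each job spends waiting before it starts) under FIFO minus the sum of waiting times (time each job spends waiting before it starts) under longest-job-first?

FIFO (arrival order): T1 T2 T3 T4 T5 T6.
T1: waits 0, runs 0→11
T2: waits 11, runs 11→17
T3: waits 17, runs 17→33
T4: waits 33, runs 33→47
T5: waits 47, runs 47→64
T6: waits 64, runs 64→71
Sum = 0+11+17+33+47+64 = 172.
LPT (decreasing processing time): T5 T3 T4 T1 T6 T2.
T5: waits 0, runs 0→17
T3: waits 17, runs 17→33
T4: waits 33, runs 33→47
T1: waits 47, runs 47→58
T6: waits 58, runs 58→65
T2: waits 65, runs 65→71
Sum = 0+17+33+47+58+65 = 220.
Difference = 172 − 220 = -48.

-48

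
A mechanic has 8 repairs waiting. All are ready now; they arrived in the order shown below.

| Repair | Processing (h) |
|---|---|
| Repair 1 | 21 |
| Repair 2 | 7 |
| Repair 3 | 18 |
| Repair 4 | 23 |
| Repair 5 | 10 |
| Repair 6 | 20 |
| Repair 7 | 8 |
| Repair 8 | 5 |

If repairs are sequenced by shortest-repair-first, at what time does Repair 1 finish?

SPT (increasing processing time): Repair 8 Repair 2 Repair 7 Repair 5 Repair 3 Repair 6 Repair 1 Repair 4.
Repair 8: 0→5
Repair 2: 5→12
Repair 7: 12→20
Repair 5: 20→30
Repair 3: 30→48
Repair 6: 48→68
Repair 1: 68→89

89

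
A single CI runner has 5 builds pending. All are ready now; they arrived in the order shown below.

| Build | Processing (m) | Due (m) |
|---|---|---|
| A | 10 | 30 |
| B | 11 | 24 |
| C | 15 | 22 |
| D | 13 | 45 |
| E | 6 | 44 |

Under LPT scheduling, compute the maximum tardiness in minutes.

LPT (decreasing processing time): C D B A E.
C: 0→15, due 22, tardiness 0
D: 15→28, due 45, tardiness 0
B: 28→39, due 24, tardiness 15
A: 39→49, due 30, tardiness 19
E: 49→55, due 44, tardiness 11
Maximum = 19.

19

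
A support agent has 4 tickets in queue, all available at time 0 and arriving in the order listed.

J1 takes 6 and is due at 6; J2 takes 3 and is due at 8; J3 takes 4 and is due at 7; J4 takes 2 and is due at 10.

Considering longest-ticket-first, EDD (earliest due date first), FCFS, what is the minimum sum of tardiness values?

12

LPT (decreasing processing time): J1 J3 J2 J4.
J1: 0→6, due 6, tardiness 0
J3: 6→10, due 7, tardiness 3
J2: 10→13, due 8, tardiness 5
J4: 13→15, due 10, tardiness 5
Sum = 0+3+5+5 = 13.
EDD (increasing due date): J1 J3 J2 J4.
J1: 0→6, due 6, tardiness 0
J3: 6→10, due 7, tardiness 3
J2: 10→13, due 8, tardiness 5
J4: 13→15, due 10, tardiness 5
Sum = 0+3+5+5 = 13.
FIFO (arrival order): J1 J2 J3 J4.
J1: 0→6, due 6, tardiness 0
J2: 6→9, due 8, tardiness 1
J3: 9→13, due 7, tardiness 6
J4: 13→15, due 10, tardiness 5
Sum = 0+1+6+5 = 12.
LPT 13, EDD 13, FIFO 12 → minimum 12.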